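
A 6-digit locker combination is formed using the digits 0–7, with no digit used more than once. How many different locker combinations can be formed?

20160

This is a permutation of 6 out of 8: P(8,6) = 8!/2!.
8 × 7 × 6 × 5 × 4 × 3 = 20160.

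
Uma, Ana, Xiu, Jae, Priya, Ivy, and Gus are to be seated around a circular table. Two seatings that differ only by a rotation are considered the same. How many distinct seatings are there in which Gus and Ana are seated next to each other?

240

Treat {Gus, Ana} as one unit (2 internal orders) and seat the resulting 6 units around the table: (5)! circular arrangements.
So 2 × (5)! = 2 × 120 = 240.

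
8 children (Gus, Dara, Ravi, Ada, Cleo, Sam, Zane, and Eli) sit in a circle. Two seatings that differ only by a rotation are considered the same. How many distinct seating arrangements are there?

5040

Fix one person's seat to break rotational symmetry; the remaining 7 people can be arranged in (7)! = 5040 ways.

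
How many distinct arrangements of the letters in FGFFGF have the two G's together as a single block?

5

Treat the 2 copies of G as a single block. The multiset to arrange is then {GG, F, F, F, F}, 5 items in all.
That gives (5)!/(4!) = 5 arrangements.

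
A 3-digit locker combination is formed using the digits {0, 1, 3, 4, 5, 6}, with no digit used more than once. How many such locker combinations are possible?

120

With no repetition, fill the 3 digits in order: 6 choices, then 5, down to 4.
That product is 6 × 5 × 4 = 120.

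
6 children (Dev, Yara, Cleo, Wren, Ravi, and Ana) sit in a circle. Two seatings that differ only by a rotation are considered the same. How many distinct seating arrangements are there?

Seat Dev anywhere (absorbing the rotational symmetry), then permute the other 5: (5)! = 120.

120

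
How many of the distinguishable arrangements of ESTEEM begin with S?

With the first slot taken by S, it remains to arrange the other 5 letters (ETEEM).
Those 5 letters have E appearing 3 times, giving (5)!/(3!) = 20.

20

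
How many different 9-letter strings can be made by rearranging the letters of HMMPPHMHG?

5040

Letter multiplicities in HMMPPHMHG: G×1, H×3, M×3, P×2.
The number of distinct arrangements is 9!/(3!·3!·2!) = 362880/72 = 5040.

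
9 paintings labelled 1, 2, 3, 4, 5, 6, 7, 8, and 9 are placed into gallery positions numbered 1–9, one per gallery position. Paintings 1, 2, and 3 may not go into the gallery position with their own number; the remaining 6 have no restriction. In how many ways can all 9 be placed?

Let Aᵢ (for i ∈ {1, 2, 3}) be the placements that put painting i in its forbidden gallery position. Any j of these fix j positions, leaving (9−j)! ways to fill the rest, and there are C(3,j) ways to pick which j.
By inclusion–exclusion, the number of valid placements is Σ_{j=0}^{3} (−1)^j C(3,j)·(9−j)!.
Computing: 362880 − 120960 + 15120 − 720 = 256320.

256320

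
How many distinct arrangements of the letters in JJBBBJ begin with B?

10

With the first slot taken by B, it remains to arrange the other 5 letters (JJBBJ).
Those 5 letters have B appearing twice and J appearing 3 times, giving (5)!/(3!·2!) = 10.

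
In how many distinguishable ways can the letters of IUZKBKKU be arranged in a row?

The 8 letters of IUZKBKKU have repeats: K appearing 3 times and U appearing twice.
The number of distinct arrangements is 8!/(3!·2!) = 40320/12 = 3360.

3360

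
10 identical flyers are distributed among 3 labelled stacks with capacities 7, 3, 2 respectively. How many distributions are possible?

6

Without the upper bounds there are C(12,2) = 66 ways to split 10 among 3 stacks.
Subtract solutions that violate a single cap (substitute x_i' = x_i − (cap_i+1)): x_1 ≥ 8 gives C(4,2) = 6; x_2 ≥ 4 gives C(8,2) = 28; x_3 ≥ 3 gives C(9,2) = 36. Together 70.
Add back pairs where two caps are both exceeded: 0 + 0 + 10 = 10.
By inclusion–exclusion the count is 66 − 70 + 10 = 6.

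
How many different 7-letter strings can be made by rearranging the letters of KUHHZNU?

The 7 letters of KUHHZNU have repeats: H appearing twice and U appearing twice.
So there are 7! / (2!·2!) = 1260 distinguishable arrangements.

1260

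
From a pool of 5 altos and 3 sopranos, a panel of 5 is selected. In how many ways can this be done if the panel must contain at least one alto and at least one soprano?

55

Unrestricted: C(8,5) = 56 ways to pick any 5 of the 8.
Subtract selections that omit an entire group: no altos → C(3,5) = 0; no sopranos → C(5,5) = 1.
Both groups omitted at once is impossible, so 56 − 1 = 55.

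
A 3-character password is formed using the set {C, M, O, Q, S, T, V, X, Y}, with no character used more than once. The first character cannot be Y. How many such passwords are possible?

The first character has 9−1 = 8 choices (anything except Y).
The remaining 2 characters are filled from the other 8 symbols without repetition: 8 × 7 = 56.
Total: 8 × 56 = 448.

448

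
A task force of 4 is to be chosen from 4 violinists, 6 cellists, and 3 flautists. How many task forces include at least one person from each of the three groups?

Unrestricted: C(13,4) = 715 ways to pick any 4 of the 13.
Selections missing a whole group: no violinists → C(9,4) = 126; no cellists → C(7,4) = 35; no flautists → C(10,4) = 210.
Add back selections omitting two groups (i.e. drawn from a single group): C(4,4) + C(6,4) + C(3,4) = 16.
By inclusion–exclusion: 715 − 371 + 16 = 360.

360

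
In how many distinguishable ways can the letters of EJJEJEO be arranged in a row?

140

EJJEJEO has 7 letters with E appearing 3 times and J appearing 3 times.
Dividing 7! = 5040 by 3!·3! = 36 for the repeated letters gives 140.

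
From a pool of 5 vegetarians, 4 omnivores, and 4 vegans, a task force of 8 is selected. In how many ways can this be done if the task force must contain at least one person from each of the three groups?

1268

With no constraint there are C(13,8) = 1287 possible selections.
Subtract selections that omit an entire group: no vegetarians → C(8,8) = 1; no omnivores → C(9,8) = 9; no vegans → C(9,8) = 9.
Add back selections omitting two groups (i.e. drawn from a single group): C(5,8) + C(4,8) + C(4,8) = 0.
By inclusion–exclusion: 1287 − 19 + 0 = 1268.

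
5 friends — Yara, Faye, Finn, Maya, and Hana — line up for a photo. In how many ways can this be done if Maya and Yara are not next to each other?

There are 5! = 120 arrangements in all. If Maya and Yara are adjacent, merging them into one block gives 2·(4)! = 48 arrangements.
So 120 − 48 = 72 arrangements keep them apart.

72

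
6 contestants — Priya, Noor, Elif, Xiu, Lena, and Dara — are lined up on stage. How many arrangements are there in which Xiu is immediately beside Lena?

Glue Xiu and Lena into one block (2 internal orders), leaving 5 units to arrange in a row.
So the count is 2·(5)! = 240.

240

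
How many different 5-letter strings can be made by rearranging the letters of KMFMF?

Letter multiplicities in KMFMF: F×2, K×1, M×2.
The number of distinct arrangements is 5!/(2!·2!) = 120/4 = 30.

30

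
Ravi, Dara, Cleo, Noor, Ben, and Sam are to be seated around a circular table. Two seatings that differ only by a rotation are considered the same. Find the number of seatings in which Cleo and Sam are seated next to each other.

Treat {Cleo, Sam} as one unit (2 internal orders) and seat the resulting 5 units around the table: (4)! circular arrangements.
So 2 × (4)! = 2 × 24 = 48.

48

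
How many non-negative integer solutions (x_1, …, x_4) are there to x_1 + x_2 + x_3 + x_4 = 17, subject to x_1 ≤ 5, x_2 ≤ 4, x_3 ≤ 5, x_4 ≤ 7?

35

By stars and bars, unrestricted non-negative solutions to x_1+…+x_4 = 17 number C(17+3,3) = 1140.
Subtract solutions that violate a single cap (substitute x_i' = x_i − (cap_i+1)): x_1 ≥ 6 gives C(14,3) = 364; x_2 ≥ 5 gives C(15,3) = 455; x_3 ≥ 6 gives C(14,3) = 364; x_4 ≥ 8 gives C(12,3) = 220. Together 1403.
Add back pairs where two caps are both exceeded: 84 + 56 + 20 + 84 + 35 + 20 = 299.
Subtract triples: 1 + 0 + 0 + 0 = 1.
By inclusion–exclusion the count is 1140 − 1403 + 299 − 1 = 35.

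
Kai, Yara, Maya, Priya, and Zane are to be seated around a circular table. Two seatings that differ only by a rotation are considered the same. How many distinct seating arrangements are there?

24

Seat Kai anywhere (absorbing the rotational symmetry), then permute the other 4: (4)! = 24.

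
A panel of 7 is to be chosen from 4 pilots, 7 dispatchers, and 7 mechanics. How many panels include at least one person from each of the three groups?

27734

Unrestricted: C(18,7) = 31824 ways to pick any 7 of the 18.
Selections missing a whole group: no pilots → C(14,7) = 3432; no dispatchers → C(11,7) = 330; no mechanics → C(11,7) = 330.
Add back selections omitting two groups (i.e. drawn from a single group): C(4,7) + C(7,7) + C(7,7) = 2.
By inclusion–exclusion: 31824 − 4092 + 2 = 27734.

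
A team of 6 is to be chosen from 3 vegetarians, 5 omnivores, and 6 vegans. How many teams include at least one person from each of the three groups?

2430

Unrestricted: C(14,6) = 3003 ways to pick any 6 of the 14.
Subtract selections that omit an entire group: no vegetarians → C(11,6) = 462; no omnivores → C(9,6) = 84; no vegans → C(8,6) = 28.
Add back selections omitting two groups (i.e. drawn from a single group): C(3,6) + C(5,6) + C(6,6) = 1.
By inclusion–exclusion: 3003 − 574 + 1 = 2430.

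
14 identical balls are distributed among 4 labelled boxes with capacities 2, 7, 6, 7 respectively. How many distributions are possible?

Ignoring the caps, the number of non-negative solutions to x_1+…+x_4 = 14 is C(17,3) = 680.
Subtract solutions that violate a single cap (substitute x_i' = x_i − (cap_i+1)): x_1 ≥ 3 gives C(14,3) = 364; x_2 ≥ 8 gives C(9,3) = 84; x_3 ≥ 7 gives C(10,3) = 120; x_4 ≥ 8 gives C(9,3) = 84. Together 652.
Add back pairs where two caps are both exceeded: 20 + 35 + 20 + 0 + 0 + 0 = 75.
By inclusion–exclusion the count is 680 − 652 + 75 = 103.

103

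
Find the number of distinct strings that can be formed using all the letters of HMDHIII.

420

HMDHIII has 7 letters with H appearing twice and I appearing 3 times.
The number of distinct arrangements is 7!/(3!·2!) = 5040/12 = 420.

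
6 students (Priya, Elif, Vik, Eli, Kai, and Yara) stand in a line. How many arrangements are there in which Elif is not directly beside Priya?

Of the 6! = 720 arrangements, those with Elif and Priya adjacent number 2 × 5! = 240 (treat the pair as a block with 2 internal orders).
Complementary counting: 720 − 240 = 480.

480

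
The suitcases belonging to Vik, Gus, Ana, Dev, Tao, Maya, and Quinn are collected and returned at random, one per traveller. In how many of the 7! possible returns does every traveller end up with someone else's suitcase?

Let Aᵢ be the assignments in which traveller i gets their own suitcase. We want the size of the complement of A₁∪…∪A_7.
By inclusion–exclusion this is Σ_{j=0}^{7} (−1)^j C(7,j)·(7−j)!.
Computing: 5040 − 5040 + 2520 − 840 + 210 − 42 + 7 − 1 = 1854.

1854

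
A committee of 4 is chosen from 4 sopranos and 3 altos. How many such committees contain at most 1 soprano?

Split by how many sopranos are chosen (0 through 1).
Sum: C(4,0)·C(3,4) + C(4,1)·C(3,3) = 0 + 4 = 4.

4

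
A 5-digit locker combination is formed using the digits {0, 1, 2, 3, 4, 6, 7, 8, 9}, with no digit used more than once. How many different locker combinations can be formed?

With no repetition, fill the 5 digits in order: 9 choices, then 8, down to 5.
9 × 8 × 7 × 6 × 5 = 15120.

15120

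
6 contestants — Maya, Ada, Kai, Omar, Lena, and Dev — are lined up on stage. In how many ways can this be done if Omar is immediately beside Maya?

240

Place the 4 others and the Omar-Maya pair as 5 objects in a line; the pair has 2 internal arrangements.
So the count is 2·(5)! = 240.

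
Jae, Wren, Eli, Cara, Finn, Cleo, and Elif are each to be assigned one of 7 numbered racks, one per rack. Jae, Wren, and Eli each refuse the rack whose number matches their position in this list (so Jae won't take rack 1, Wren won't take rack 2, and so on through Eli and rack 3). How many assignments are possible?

Let Aᵢ (for i ∈ {1, 2, 3}) be the placements that put person i in their forbidden rack. Any j of these fix j positions, leaving (7−j)! ways to fill the rest, and there are C(3,j) ways to pick which j.
By inclusion–exclusion, the number of valid placements is Σ_{j=0}^{3} (−1)^j C(3,j)·(7−j)!.
Computing: 5040 − 2160 + 360 − 24 = 3216.

3216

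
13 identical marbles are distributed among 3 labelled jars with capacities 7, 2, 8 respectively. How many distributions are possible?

12

Without the upper bounds there are C(15,2) = 105 ways to split 13 among 3 jars.
Subtract solutions that violate a single cap (substitute x_i' = x_i − (cap_i+1)): x_1 ≥ 8 gives C(7,2) = 21; x_2 ≥ 3 gives C(12,2) = 66; x_3 ≥ 9 gives C(6,2) = 15. Together 102.
Add back pairs where two caps are both exceeded: 6 + 0 + 3 = 9.
By inclusion–exclusion the count is 105 − 102 + 9 = 12.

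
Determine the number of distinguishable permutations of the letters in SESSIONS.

Letter multiplicities in SESSIONS: E×1, I×1, N×1, O×1, S×4.
Dividing 8! = 40320 by 4! = 24 for the repeated letters gives 1680.

1680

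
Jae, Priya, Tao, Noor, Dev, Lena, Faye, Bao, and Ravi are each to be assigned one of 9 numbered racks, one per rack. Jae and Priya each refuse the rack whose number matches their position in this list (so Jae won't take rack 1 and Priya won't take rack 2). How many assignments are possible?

287280

Let Aᵢ (for i ∈ {1, 2}) be the placements that put person i in their forbidden rack. Any j of these fix j positions, leaving (9−j)! ways to fill the rest, and there are C(2,j) ways to pick which j.
By inclusion–exclusion, the number of valid placements is Σ_{j=0}^{2} (−1)^j C(2,j)·(9−j)!.
Computing: 362880 − 80640 + 5040 = 287280.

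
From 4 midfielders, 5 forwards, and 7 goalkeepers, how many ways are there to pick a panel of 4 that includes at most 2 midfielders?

1771

Split by how many midfielders are chosen (0 through 2).
Sum: C(4,0)·C(12,4) + C(4,1)·C(12,3) + C(4,2)·C(12,2) = 495 + 880 + 396 = 1771.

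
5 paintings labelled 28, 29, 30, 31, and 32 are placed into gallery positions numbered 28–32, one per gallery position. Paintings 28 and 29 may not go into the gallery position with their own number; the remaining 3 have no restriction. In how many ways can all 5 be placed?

Let Aᵢ (for i ∈ {28, 29}) be the placements that put painting i in its forbidden gallery position. Any j of these fix j positions, leaving (5−j)! ways to fill the rest, and there are C(2,j) ways to pick which j.
By inclusion–exclusion, the number of valid placements is Σ_{j=0}^{2} (−1)^j C(2,j)·(5−j)!.
Computing: 120 − 48 + 6 = 78.

78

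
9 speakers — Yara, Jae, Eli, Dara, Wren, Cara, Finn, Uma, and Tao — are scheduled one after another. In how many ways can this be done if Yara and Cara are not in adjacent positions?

282240

There are 9! = 362880 arrangements in all. If Yara and Cara are adjacent, merging them into one block gives 2·(8)! = 80640 arrangements.
Complementary counting: 362880 − 80640 = 282240.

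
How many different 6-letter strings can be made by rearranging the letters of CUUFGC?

The 6 letters of CUUFGC have repeats: C appearing twice and U appearing twice.
So there are 6! / (2!·2!) = 180 distinguishable arrangements.

180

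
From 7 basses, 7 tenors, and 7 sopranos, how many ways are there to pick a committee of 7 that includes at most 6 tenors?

116279

Split by how many tenors are chosen (0 through 6).
Sum: C(7,0)·C(14,7) + C(7,1)·C(14,6) + C(7,2)·C(14,5) + C(7,3)·C(14,4) + C(7,4)·C(14,3) + C(7,5)·C(14,2) + C(7,6)·C(14,1) = 3432 + 21021 + 42042 + 35035 + 12740 + 1911 + 98 = 116279.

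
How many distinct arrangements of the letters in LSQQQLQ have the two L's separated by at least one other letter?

75

Total arrangements of LSQQQLQ: 7!/(4!·2!) = 105.
Arrangements with the L's together: treat LL as one letter, giving (6)!/(4!) = 30.
Subtracting, 105 − 30 = 75 arrangements keep the L's apart.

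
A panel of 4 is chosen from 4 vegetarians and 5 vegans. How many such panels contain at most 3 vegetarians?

125

Split by how many vegetarians are chosen (0 through 3).
Sum: C(4,0)·C(5,4) + C(4,1)·C(5,3) + C(4,2)·C(5,2) + C(4,3)·C(5,1) = 5 + 40 + 60 + 20 = 125.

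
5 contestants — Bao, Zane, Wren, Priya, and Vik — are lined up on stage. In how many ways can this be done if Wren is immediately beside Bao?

48

Treat {Wren, Bao} as a single unit. There are 4 units to order, and the pair itself can be ordered 2 ways.
That gives 2 × 4! = 2 × 24 = 48.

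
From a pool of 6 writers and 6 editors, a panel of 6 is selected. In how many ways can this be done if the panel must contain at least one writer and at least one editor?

With no constraint there are C(12,6) = 924 possible selections.
Selections missing a whole group: no writers → C(6,6) = 1; no editors → C(6,6) = 1.
Both groups omitted at once is impossible, so 924 − 2 = 922.

922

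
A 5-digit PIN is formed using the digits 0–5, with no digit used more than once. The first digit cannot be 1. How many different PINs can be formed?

The first digit has 6−1 = 5 choices (anything except 1).
The remaining 4 digits are filled from the other 5 symbols without repetition: 5 × 4 × 3 × 2 = 120.
Total: 5 × 120 = 600.

600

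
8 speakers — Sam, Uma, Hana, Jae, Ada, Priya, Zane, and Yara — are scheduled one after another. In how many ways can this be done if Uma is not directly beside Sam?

30240

There are 8! = 40320 arrangements in all. If Uma and Sam are adjacent, merging them into one block gives 2·(7)! = 10080 arrangements.
So 40320 − 10080 = 30240 arrangements keep them apart.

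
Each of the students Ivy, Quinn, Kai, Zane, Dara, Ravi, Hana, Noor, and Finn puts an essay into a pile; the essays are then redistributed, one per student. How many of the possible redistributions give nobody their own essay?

Count assignments avoiding every fixed point. For any j of the 9 students fixed to their own essay, the other 9−j can be arranged in (9−j)! ways.
By inclusion–exclusion this is Σ_{j=0}^{9} (−1)^j C(9,j)·(9−j)!.
Computing: 362880 − 362880 + 181440 − 60480 + 15120 − 3024 + 504 − 72 + 9 − 1 = 133496.

133496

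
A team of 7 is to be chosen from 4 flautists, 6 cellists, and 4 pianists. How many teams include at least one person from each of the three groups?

3184

Unrestricted: C(14,7) = 3432 ways to pick any 7 of the 14.
Selections missing a whole group: no flautists → C(10,7) = 120; no cellists → C(8,7) = 8; no pianists → C(10,7) = 120.
Add back selections omitting two groups (i.e. drawn from a single group): C(4,7) + C(6,7) + C(4,7) = 0.
By inclusion–exclusion: 3432 − 248 + 0 = 3184.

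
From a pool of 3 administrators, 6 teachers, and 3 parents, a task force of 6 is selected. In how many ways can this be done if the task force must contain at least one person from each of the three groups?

With no constraint there are C(12,6) = 924 possible selections.
Selections missing a whole group: no administrators → C(9,6) = 84; no teachers → C(6,6) = 1; no parents → C(9,6) = 84.
Add back selections omitting two groups (i.e. drawn from a single group): C(3,6) + C(6,6) + C(3,6) = 1.
By inclusion–exclusion: 924 − 169 + 1 = 756.

756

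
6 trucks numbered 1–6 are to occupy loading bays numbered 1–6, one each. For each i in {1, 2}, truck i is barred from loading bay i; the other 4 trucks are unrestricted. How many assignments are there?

504

Let Aᵢ (for i ∈ {1, 2}) be the placements that put truck i in its forbidden loading bay. Any j of these fix j positions, leaving (6−j)! ways to fill the rest, and there are C(2,j) ways to pick which j.
By inclusion–exclusion, the number of valid placements is Σ_{j=0}^{2} (−1)^j C(2,j)·(6−j)!.
Computing: 720 − 240 + 24 = 504.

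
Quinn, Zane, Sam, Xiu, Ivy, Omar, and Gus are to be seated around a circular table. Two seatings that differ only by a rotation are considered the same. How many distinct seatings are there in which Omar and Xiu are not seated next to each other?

480

All circular seatings of 7 people number (6)! = 720.
Those with Omar next to Xiu: fuse the pair into one unit and seat 6 units around a circle — 2·(5)! = 240.
Subtracting, 720 − 240 = 480.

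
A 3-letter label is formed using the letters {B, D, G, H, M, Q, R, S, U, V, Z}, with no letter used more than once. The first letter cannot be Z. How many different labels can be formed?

900

The first letter has 11−1 = 10 choices (anything except Z).
The remaining 2 letters are filled from the other 10 symbols without repetition: 10 × 9 = 90.
Total: 10 × 90 = 900.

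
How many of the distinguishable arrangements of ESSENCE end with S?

120

With the last slot taken by S, it remains to arrange the other 6 letters (ESENCE).
Those 6 letters have E appearing 3 times, giving (6)!/(3!) = 120.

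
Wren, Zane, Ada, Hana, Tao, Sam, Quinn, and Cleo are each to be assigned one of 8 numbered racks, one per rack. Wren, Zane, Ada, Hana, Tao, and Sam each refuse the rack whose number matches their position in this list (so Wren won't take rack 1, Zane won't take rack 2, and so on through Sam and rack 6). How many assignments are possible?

Let Aᵢ (for 1 ≤ i ≤ 6) be the placements that put person i in their forbidden rack. Any j of these fix j positions, leaving (8−j)! ways to fill the rest, and there are C(6,j) ways to pick which j.
By inclusion–exclusion, the number of valid placements is Σ_{j=0}^{6} (−1)^j C(6,j)·(8−j)!.
Computing: 40320 − 30240 + 10800 − 2400 + 360 − 36 + 2 = 18806.

18806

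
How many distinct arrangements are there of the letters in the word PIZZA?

The 5 letters of PIZZA have repeats: Z appearing twice.
The number of distinct arrangements is 5!/(2!) = 120/2 = 60.

60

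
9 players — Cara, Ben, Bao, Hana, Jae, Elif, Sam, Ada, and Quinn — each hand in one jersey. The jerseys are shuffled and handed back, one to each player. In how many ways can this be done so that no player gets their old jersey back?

Let Aᵢ be the assignments in which player i gets their old jersey. We want the size of the complement of A₁∪…∪A_9.
By inclusion–exclusion this is Σ_{j=0}^{9} (−1)^j C(9,j)·(9−j)!.
Computing: 362880 − 362880 + 181440 − 60480 + 15120 − 3024 + 504 − 72 + 9 − 1 = 133496.

133496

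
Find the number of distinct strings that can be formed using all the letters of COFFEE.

180

The 6 letters of COFFEE have repeats: E appearing twice and F appearing twice.
So there are 6! / (2!·2!) = 180 distinguishable arrangements.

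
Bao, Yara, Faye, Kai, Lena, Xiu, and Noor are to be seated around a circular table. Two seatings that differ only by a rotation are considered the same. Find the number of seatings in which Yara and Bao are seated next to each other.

Treat {Yara, Bao} as one unit (2 internal orders) and seat the resulting 6 units around the table: (5)! circular arrangements.
So 2 × (5)! = 2 × 120 = 240.

240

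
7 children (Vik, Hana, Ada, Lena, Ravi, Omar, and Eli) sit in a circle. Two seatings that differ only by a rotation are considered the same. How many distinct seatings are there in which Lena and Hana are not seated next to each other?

480

Without the restriction there are (6)! = 720 seatings.
Seatings with Lena beside Hana: treat them as a block with 2 internal orders, giving 2 × (5)! = 240.
Subtracting, 720 − 240 = 480.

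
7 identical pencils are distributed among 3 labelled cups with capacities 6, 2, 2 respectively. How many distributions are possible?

8

Ignoring the caps, the number of non-negative solutions to x_1+…+x_3 = 7 is C(9,2) = 36.
Subtract solutions that violate a single cap (substitute x_i' = x_i − (cap_i+1)): x_1 ≥ 7 gives C(2,2) = 1; x_2 ≥ 3 gives C(6,2) = 15; x_3 ≥ 3 gives C(6,2) = 15. Together 31.
Add back pairs where two caps are both exceeded: 0 + 0 + 3 = 3.
By inclusion–exclusion the count is 36 − 31 + 3 = 8.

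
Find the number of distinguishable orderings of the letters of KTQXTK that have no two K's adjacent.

120

There are 6!/(2!·2!) = 180 arrangements of KTQXTK in total.
If the two K's are adjacent, glue them into one block, leaving 5 items to arrange: (5)!/(2!) = 60 ways.
Hence 180 − 60 = 120.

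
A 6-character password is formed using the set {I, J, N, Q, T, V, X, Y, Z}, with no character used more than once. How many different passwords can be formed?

Choose and order 6 of the 9 symbols: the first character has 9 options, the next 8, and so on down to 4.
That product is 9 × 8 × 7 × 6 × 5 × 4 = 60480.

60480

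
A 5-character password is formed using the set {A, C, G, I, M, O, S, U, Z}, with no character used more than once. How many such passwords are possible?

15120

Choose and order 5 of the 9 symbols: the first character has 9 options, the next 8, and so on down to 5.
That product is 9 × 8 × 7 × 6 × 5 = 15120.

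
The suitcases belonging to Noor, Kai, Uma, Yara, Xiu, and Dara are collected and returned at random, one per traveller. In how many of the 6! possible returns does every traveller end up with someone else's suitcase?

Let Aᵢ be the assignments in which traveller i gets their own suitcase. We want the size of the complement of A₁∪…∪A_6.
By inclusion–exclusion this is Σ_{j=0}^{6} (−1)^j C(6,j)·(6−j)!.
Computing: 720 − 720 + 360 − 120 + 30 − 6 + 1 = 265.

265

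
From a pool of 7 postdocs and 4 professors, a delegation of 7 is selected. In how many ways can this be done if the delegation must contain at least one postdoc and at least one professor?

Unrestricted: C(11,7) = 330 ways to pick any 7 of the 11.
Subtract selections that omit an entire group: no postdocs → C(4,7) = 0; no professors → C(7,7) = 1.
Both groups omitted at once is impossible, so 330 − 1 = 329.

329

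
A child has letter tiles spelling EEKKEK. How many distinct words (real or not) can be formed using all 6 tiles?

EEKKEK has 6 letters with E appearing 3 times and K appearing 3 times.
The number of distinct arrangements is 6!/(3!·3!) = 720/36 = 20.

20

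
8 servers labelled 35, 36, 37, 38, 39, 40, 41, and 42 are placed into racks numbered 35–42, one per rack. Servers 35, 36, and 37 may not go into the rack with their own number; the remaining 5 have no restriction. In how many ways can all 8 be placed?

Let Aᵢ (for i ∈ {35, 36, 37}) be the placements that put server i in its forbidden rack. Any j of these fix j positions, leaving (8−j)! ways to fill the rest, and there are C(3,j) ways to pick which j.
By inclusion–exclusion, the number of valid placements is Σ_{j=0}^{3} (−1)^j C(3,j)·(8−j)!.
Computing: 40320 − 15120 + 2160 − 120 = 27240.

27240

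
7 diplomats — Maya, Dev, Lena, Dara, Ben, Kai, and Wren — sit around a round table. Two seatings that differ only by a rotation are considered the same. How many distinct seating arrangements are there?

Fix one person's seat to break rotational symmetry; the remaining 6 people can be arranged in (6)! = 720 ways.

720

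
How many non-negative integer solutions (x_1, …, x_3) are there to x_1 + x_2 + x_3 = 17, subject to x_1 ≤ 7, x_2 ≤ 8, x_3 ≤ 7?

Without the upper bounds there are C(19,2) = 171 ways to split 17 among 3 variables.
Subtract solutions that violate a single cap (substitute x_i' = x_i − (cap_i+1)): x_1 ≥ 8 gives C(11,2) = 55; x_2 ≥ 9 gives C(10,2) = 45; x_3 ≥ 8 gives C(11,2) = 55. Together 155.
Add back pairs where two caps are both exceeded: 1 + 3 + 1 = 5.
By inclusion–exclusion the count is 171 − 155 + 5 = 21.

21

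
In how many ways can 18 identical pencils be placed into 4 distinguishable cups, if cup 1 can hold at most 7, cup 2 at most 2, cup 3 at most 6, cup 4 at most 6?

19

By stars and bars, unrestricted non-negative solutions to x_1+…+x_4 = 18 number C(18+3,3) = 1330.
Subtract solutions that violate a single cap (substitute x_i' = x_i − (cap_i+1)): x_1 ≥ 8 gives C(13,3) = 286; x_2 ≥ 3 gives C(18,3) = 816; x_3 ≥ 7 gives C(14,3) = 364; x_4 ≥ 7 gives C(14,3) = 364. Together 1830.
Add back pairs where two caps are both exceeded: 120 + 20 + 20 + 165 + 165 + 35 = 525.
Subtract triples: 1 + 1 + 0 + 4 = 6.
By inclusion–exclusion the count is 1330 − 1830 + 525 − 6 = 19.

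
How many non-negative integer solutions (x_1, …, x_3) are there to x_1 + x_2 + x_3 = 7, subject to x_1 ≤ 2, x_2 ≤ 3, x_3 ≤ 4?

Ignoring the caps, the number of non-negative solutions to x_1+…+x_3 = 7 is C(9,2) = 36.
Subtract solutions that violate a single cap (substitute x_i' = x_i − (cap_i+1)): x_1 ≥ 3 gives C(6,2) = 15; x_2 ≥ 4 gives C(5,2) = 10; x_3 ≥ 5 gives C(4,2) = 6. Together 31.
Add back pairs where two caps are both exceeded: 1 + 0 + 0 = 1.
By inclusion–exclusion the count is 36 − 31 + 1 = 6.

6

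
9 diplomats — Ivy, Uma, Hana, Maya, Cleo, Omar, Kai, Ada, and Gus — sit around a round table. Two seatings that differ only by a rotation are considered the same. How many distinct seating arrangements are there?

40320

Around a circle, 9 distinct people have 9!/9 = (8)! = 40320 rotationally distinct seatings.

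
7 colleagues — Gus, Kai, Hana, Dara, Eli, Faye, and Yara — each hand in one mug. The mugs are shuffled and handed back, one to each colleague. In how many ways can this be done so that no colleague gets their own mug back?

1854

Let Aᵢ be the assignments in which colleague i gets their own mug. We want the size of the complement of A₁∪…∪A_7.
By inclusion–exclusion this is Σ_{j=0}^{7} (−1)^j C(7,j)·(7−j)!.
Computing: 5040 − 5040 + 2520 − 840 + 210 − 42 + 7 − 1 = 1854.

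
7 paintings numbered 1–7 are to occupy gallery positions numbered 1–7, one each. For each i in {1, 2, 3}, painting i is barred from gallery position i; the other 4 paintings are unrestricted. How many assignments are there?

Let Aᵢ (for i ∈ {1, 2, 3}) be the placements that put painting i in its forbidden gallery position. Any j of these fix j positions, leaving (7−j)! ways to fill the rest, and there are C(3,j) ways to pick which j.
By inclusion–exclusion, the number of valid placements is Σ_{j=0}^{3} (−1)^j C(3,j)·(7−j)!.
Computing: 5040 − 2160 + 360 − 24 = 3216.

3216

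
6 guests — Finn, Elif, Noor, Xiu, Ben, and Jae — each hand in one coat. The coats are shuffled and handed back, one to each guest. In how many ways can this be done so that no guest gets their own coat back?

265

Let Aᵢ be the assignments in which guest i gets their own coat. We want the size of the complement of A₁∪…∪A_6.
By inclusion–exclusion this is Σ_{j=0}^{6} (−1)^j C(6,j)·(6−j)!.
Computing: 720 − 720 + 360 − 120 + 30 − 6 + 1 = 265.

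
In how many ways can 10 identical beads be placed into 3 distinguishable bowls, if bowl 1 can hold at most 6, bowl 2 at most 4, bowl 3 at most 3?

Without the upper bounds there are C(12,2) = 66 ways to split 10 among 3 bowls.
Subtract solutions that violate a single cap (substitute x_i' = x_i − (cap_i+1)): x_1 ≥ 7 gives C(5,2) = 10; x_2 ≥ 5 gives C(7,2) = 21; x_3 ≥ 4 gives C(8,2) = 28. Together 59.
Add back pairs where two caps are both exceeded: 0 + 0 + 3 = 3.
By inclusion–exclusion the count is 66 − 59 + 3 = 10.

10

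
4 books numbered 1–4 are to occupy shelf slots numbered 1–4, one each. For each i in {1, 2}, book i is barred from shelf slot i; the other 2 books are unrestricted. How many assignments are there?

Let Aᵢ (for i ∈ {1, 2}) be the placements that put book i in its forbidden shelf slot. Any j of these fix j positions, leaving (4−j)! ways to fill the rest, and there are C(2,j) ways to pick which j.
By inclusion–exclusion, the number of valid placements is Σ_{j=0}^{2} (−1)^j C(2,j)·(4−j)!.
Computing: 24 − 12 + 2 = 14.

14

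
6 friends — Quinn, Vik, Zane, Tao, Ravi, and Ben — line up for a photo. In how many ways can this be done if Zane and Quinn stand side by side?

Place the 4 others and the Zane-Quinn pair as 5 objects in a line; the pair has 2 internal arrangements.
So the count is 2·(5)! = 240.

240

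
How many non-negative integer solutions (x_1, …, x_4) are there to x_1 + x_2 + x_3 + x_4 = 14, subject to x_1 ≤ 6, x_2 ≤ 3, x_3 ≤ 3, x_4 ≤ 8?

64

Without the upper bounds there are C(17,3) = 680 ways to split 14 among 4 variables.
Subtract solutions that violate a single cap (substitute x_i' = x_i − (cap_i+1)): x_1 ≥ 7 gives C(10,3) = 120; x_2 ≥ 4 gives C(13,3) = 286; x_3 ≥ 4 gives C(13,3) = 286; x_4 ≥ 9 gives C(8,3) = 56. Together 748.
Add back pairs where two caps are both exceeded: 20 + 20 + 0 + 84 + 4 + 4 = 132.
By inclusion–exclusion the count is 680 − 748 + 132 = 64.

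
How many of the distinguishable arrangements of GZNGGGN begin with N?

30

With the first slot taken by N, it remains to arrange the other 6 letters (GZGGGN).
Those 6 letters have G appearing 4 times, giving (6)!/(4!) = 30.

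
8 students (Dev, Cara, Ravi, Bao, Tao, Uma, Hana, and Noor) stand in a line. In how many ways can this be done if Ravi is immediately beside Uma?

10080

Treat {Ravi, Uma} as a single unit. There are 7 units to order, and the pair itself can be ordered 2 ways.
That gives 2 × 7! = 2 × 5040 = 10080.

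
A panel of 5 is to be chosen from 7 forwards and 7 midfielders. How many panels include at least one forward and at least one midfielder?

With no constraint there are C(14,5) = 2002 possible selections.
Selections missing a whole group: no forwards → C(7,5) = 21; no midfielders → C(7,5) = 21.
Both groups omitted at once is impossible, so 2002 − 42 = 1960.

1960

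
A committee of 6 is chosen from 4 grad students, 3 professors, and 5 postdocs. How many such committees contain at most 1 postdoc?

Split by how many postdocs are chosen (0 through 1).
Sum: C(5,0)·C(7,6) + C(5,1)·C(7,5) = 7 + 105 = 112.

112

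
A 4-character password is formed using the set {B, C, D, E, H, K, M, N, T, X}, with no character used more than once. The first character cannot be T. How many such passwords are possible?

4536

The first character has 10−1 = 9 choices (anything except T).
The remaining 3 characters are filled from the other 9 symbols without repetition: 9 × 8 × 7 = 504.
Total: 9 × 504 = 4536.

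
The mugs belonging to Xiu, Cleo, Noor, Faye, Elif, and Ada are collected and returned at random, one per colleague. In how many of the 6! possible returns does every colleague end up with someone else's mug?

265

Count assignments avoiding every fixed point. For any j of the 6 colleagues fixed to their own mug, the other 6−j can be arranged in (6−j)! ways.
By inclusion–exclusion this is Σ_{j=0}^{6} (−1)^j C(6,j)·(6−j)!.
Computing: 720 − 720 + 360 − 120 + 30 − 6 + 1 = 265.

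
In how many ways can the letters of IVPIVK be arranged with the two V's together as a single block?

60

Treat the 2 copies of V as a single block. The multiset to arrange is then {VV, I, I, K, P}, 5 items in all.
That gives (5)!/(2!) = 60 arrangements.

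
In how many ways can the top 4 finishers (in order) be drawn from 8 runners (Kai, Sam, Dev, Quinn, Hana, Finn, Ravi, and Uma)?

This is an ordered selection of 4 from 8: P(8,4).
That gives 8 × 7 × 6 × 5 = 1680.

1680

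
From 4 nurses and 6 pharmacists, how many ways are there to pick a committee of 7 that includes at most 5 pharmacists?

116

Split by how many pharmacists are chosen (0 through 5).
Sum: C(6,0)·C(4,7) + C(6,1)·C(4,6) + C(6,2)·C(4,5) + C(6,3)·C(4,4) + C(6,4)·C(4,3) + C(6,5)·C(4,2) = 0 + 0 + 0 + 20 + 60 + 36 = 116.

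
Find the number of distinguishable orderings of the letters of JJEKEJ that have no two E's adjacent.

40

There are 6!/(3!·2!) = 60 arrangements of JJEKEJ in total.
Arrangements with the E's together: treat EE as one letter, giving (5)!/(3!) = 20.
Subtracting, 60 − 20 = 40 arrangements keep the E's apart.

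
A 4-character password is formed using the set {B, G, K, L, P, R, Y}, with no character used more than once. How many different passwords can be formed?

840

With no repetition, fill the 4 characters in order: 7 choices, then 6, down to 4.
7 × 6 × 5 × 4 = 840.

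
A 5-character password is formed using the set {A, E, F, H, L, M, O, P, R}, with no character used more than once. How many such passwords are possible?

This is a permutation of 5 out of 9: P(9,5) = 9!/4!.
9 × 8 × 7 × 6 × 5 = 15120.

15120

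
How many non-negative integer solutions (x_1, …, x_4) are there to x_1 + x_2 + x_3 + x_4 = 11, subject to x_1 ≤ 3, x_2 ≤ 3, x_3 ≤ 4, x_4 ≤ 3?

Without the upper bounds there are C(14,3) = 364 ways to split 11 among 4 variables.
Subtract solutions that violate a single cap (substitute x_i' = x_i − (cap_i+1)): x_1 ≥ 4 gives C(10,3) = 120; x_2 ≥ 4 gives C(10,3) = 120; x_3 ≥ 5 gives C(9,3) = 84; x_4 ≥ 4 gives C(10,3) = 120. Together 444.
Add back pairs where two caps are both exceeded: 20 + 10 + 20 + 10 + 20 + 10 = 90.
By inclusion–exclusion the count is 364 − 444 + 90 = 10.

10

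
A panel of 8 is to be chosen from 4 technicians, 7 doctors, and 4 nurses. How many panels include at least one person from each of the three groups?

With no constraint there are C(15,8) = 6435 possible selections.
Selections missing a whole group: no technicians → C(11,8) = 165; no doctors → C(8,8) = 1; no nurses → C(11,8) = 165.
Add back selections omitting two groups (i.e. drawn from a single group): C(4,8) + C(7,8) + C(4,8) = 0.
By inclusion–exclusion: 6435 − 331 + 0 = 6104.

6104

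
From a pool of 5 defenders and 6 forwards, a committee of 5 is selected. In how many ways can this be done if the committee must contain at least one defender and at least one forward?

455

Total 5-person selections from all 11: C(11,5) = 462.
Subtract selections that omit an entire group: no defenders → C(6,5) = 6; no forwards → C(5,5) = 1.
Both groups omitted at once is impossible, so 462 − 7 = 455.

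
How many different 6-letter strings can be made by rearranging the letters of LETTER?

180

LETTER has 6 letters with E appearing twice and T appearing twice.
Dividing 6! = 720 by 2!·2! = 4 for the repeated letters gives 180.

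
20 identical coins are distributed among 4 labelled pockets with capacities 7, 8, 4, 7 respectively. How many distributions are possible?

80

Ignoring the caps, the number of non-negative solutions to x_1+…+x_4 = 20 is C(23,3) = 1771.
Subtract solutions that violate a single cap (substitute x_i' = x_i − (cap_i+1)): x_1 ≥ 8 gives C(15,3) = 455; x_2 ≥ 9 gives C(14,3) = 364; x_3 ≥ 5 gives C(18,3) = 816; x_4 ≥ 8 gives C(15,3) = 455. Together 2090.
Add back pairs where two caps are both exceeded: 20 + 120 + 35 + 84 + 20 + 120 = 399.
By inclusion–exclusion the count is 1771 − 2090 + 399 = 80.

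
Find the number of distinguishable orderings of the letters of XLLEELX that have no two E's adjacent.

There are 7!/(3!·2!·2!) = 210 arrangements of XLLEELX in total.
If the two E's are adjacent, glue them into one block, leaving 6 items to arrange: (6)!/(3!·2!) = 60 ways.
Hence 210 − 60 = 150.

150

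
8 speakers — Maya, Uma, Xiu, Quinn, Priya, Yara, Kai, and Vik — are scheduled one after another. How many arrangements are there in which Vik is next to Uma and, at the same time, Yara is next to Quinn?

Treat {Vik,Uma} as one block (2 orders) and {Yara,Quinn} as another (2 orders).
That leaves 6 units to arrange: 2 × 2 × 6! = 4 × 720 = 2880.

2880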